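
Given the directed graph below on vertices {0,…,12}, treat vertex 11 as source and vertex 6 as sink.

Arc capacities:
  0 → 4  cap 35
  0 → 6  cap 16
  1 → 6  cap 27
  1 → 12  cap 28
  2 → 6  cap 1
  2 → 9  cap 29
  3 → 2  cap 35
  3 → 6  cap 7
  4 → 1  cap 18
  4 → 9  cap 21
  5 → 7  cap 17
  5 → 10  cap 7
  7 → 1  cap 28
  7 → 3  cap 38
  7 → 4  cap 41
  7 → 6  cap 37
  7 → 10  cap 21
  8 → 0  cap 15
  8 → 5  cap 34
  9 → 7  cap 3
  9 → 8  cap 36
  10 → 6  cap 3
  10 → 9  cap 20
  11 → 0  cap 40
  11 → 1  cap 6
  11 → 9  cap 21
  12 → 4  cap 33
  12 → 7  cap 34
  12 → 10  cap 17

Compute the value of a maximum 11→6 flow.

augment #1: 11→0→6 bottleneck 16, total now 16
augment #2: 11→1→6 bottleneck 6, total now 22
augment #3: 11→9→7→6 bottleneck 3, total now 25
augment #4: 11→0→4→1→6 bottleneck 18, total now 43
augment #5: 11→9→8→5→7→6 bottleneck 17, total now 60
augment #6: 11→9→8→5→10→6 bottleneck 1, total now 61
augment #7: 11→0→4→9→8→5→10→6 bottleneck 2, total now 63

Maximum flow value: 63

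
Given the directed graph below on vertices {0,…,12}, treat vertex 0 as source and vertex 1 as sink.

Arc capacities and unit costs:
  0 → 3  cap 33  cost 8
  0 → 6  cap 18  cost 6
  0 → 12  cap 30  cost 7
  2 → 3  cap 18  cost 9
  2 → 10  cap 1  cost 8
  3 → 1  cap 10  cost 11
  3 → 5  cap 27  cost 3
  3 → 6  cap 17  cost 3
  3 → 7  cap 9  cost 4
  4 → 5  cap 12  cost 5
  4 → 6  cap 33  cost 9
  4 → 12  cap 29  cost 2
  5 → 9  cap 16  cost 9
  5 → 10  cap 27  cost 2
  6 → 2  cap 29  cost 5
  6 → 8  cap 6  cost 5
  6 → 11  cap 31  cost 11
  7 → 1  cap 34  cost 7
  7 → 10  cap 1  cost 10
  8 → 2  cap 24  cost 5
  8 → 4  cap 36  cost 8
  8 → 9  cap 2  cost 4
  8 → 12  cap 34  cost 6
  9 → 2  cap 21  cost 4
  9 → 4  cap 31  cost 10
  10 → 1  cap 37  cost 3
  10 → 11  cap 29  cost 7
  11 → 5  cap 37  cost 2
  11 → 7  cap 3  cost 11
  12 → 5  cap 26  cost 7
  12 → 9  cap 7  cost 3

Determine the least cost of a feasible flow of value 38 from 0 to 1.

shortest-cost path #1: 0→3→5→10→1 push 27 @ unit cost 16 (adds 432)
shortest-cost path #2: 0→3→1 push 6 @ unit cost 19 (adds 114)
shortest-cost path #3: 0→6→2→10→1 push 1 @ unit cost 22 (adds 22)
shortest-cost path #4: 0→12→5→3→1 push 4 @ unit cost 22 (adds 88)
total cost = 656

Minimum cost for 38 units: 656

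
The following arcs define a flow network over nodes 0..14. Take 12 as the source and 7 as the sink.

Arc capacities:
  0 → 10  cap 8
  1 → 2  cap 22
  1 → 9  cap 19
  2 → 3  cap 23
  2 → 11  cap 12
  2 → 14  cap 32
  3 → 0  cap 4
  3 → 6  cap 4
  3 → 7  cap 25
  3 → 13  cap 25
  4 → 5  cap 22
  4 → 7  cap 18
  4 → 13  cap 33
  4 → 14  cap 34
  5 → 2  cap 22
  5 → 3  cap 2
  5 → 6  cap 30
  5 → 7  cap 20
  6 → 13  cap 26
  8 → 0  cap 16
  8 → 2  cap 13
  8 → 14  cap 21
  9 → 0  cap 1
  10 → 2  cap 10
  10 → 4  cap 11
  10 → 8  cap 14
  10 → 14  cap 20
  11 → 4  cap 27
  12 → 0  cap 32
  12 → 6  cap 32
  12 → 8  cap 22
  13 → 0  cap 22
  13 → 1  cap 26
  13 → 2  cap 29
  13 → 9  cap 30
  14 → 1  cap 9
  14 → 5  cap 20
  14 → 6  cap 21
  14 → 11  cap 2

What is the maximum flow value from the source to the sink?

Maximum flow value: 56

augment #1: 12→0→10→4→7 bottleneck 8, total now 8
augment #2: 12→8→2→3→7 bottleneck 13, total now 21
augment #3: 12→8→14→5→7 bottleneck 9, total now 30
augment #4: 12→6→13→2→3→7 bottleneck 10, total now 40
augment #5: 12→6→13→2→11→4→7 bottleneck 10, total now 50
augment #6: 12→6→13→2→14→5→7 bottleneck 6, total now 56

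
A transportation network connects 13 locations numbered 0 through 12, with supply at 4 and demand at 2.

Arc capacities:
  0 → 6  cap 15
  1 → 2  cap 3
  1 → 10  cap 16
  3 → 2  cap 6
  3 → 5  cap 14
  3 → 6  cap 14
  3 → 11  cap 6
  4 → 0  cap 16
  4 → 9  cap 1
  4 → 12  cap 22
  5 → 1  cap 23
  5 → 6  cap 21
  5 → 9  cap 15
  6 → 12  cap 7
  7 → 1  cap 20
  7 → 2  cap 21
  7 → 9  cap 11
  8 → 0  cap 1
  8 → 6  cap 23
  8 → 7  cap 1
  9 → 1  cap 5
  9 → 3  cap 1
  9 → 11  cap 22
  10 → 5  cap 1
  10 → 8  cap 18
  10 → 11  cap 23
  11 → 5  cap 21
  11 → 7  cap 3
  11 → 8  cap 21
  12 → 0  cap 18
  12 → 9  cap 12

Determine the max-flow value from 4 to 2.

augment #1: 4→9→1→2 bottleneck 1, total now 1
augment #2: 4→12→9→1→2 bottleneck 2, total now 3
augment #3: 4→12→9→3→2 bottleneck 1, total now 4
augment #4: 4→12→9→11→7→2 bottleneck 3, total now 7
augment #5: 4→12→9→11→8→7→2 bottleneck 1, total now 8

Maximum flow value: 8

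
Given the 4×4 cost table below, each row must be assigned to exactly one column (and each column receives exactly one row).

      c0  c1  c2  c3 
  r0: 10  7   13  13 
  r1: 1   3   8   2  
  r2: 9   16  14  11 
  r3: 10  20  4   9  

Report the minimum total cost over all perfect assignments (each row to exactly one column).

Minimum assignment cost: 22

optimal assignment: row0→col1 (cost 7), row1→col3 (cost 2), row2→col0 (cost 9), row3→col2 (cost 4)
total = 7 + 2 + 9 + 4 = 22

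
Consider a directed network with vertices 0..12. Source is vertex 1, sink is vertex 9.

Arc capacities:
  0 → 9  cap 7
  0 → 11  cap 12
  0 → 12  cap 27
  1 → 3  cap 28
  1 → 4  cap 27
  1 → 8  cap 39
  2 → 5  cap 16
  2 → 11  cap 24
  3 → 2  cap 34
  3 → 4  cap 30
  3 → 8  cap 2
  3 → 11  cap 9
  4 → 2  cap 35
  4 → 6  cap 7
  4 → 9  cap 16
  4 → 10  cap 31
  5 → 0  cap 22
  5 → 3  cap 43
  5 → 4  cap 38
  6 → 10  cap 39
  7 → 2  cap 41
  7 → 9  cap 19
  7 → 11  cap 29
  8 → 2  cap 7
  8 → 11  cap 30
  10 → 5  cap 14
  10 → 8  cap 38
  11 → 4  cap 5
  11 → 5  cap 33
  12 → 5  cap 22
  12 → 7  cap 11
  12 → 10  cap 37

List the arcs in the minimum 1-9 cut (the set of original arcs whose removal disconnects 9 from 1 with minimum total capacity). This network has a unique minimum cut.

Min-cut arcs: {(0,9), (4,9), (12,7)} (total capacity 34)

augment #1: 1→4→9 push 16
augment #2: 1→3→2→5→0→9 push 7
augment #3: 1→3→2→5→0→12→7→9 push 9
augment #4: 1→3→11→5→0→12→7→9 push 2
max flow = 34; residual-reachable set from 1 gives S-side
cut edges (S→T): {(0,9), (4,9), (12,7)} total cap 34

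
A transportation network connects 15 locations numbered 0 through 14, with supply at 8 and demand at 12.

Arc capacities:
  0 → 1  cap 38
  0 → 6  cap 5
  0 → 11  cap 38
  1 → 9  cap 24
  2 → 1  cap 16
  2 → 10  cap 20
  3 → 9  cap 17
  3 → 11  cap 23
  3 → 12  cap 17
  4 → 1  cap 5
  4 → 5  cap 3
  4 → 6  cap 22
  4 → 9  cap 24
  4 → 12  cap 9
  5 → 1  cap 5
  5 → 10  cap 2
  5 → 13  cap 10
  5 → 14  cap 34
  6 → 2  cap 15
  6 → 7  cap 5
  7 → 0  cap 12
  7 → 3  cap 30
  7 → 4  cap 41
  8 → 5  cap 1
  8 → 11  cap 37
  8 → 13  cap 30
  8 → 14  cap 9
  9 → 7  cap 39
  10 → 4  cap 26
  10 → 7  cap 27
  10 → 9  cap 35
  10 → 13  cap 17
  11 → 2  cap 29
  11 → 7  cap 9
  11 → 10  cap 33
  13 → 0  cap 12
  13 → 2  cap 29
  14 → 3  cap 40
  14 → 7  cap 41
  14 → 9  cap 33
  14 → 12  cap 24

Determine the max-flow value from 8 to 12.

augment #1: 8→14→12 bottleneck 9, total now 9
augment #2: 8→5→14→12 bottleneck 1, total now 10
augment #3: 8→11→7→3→12 bottleneck 9, total now 19
augment #4: 8→11→10→4→12 bottleneck 9, total now 28
augment #5: 8→11→10→7→3→12 bottleneck 8, total now 36
augment #6: 8→11→10→4→5→14→12 bottleneck 3, total now 39

Maximum flow value: 39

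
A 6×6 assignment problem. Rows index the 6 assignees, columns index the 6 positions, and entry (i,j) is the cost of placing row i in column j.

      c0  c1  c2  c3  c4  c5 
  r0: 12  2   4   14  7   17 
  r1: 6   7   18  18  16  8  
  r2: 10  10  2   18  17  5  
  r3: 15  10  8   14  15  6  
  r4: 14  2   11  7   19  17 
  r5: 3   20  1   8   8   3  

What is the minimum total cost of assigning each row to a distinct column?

Minimum assignment cost: 31

one of 2 optimal assignments: row0→col1 (cost 2), row1→col0 (cost 6), row2→col2 (cost 2), row3→col5 (cost 6), row4→col3 (cost 7), row5→col4 (cost 8)
total = 2 + 6 + 2 + 6 + 7 + 8 = 31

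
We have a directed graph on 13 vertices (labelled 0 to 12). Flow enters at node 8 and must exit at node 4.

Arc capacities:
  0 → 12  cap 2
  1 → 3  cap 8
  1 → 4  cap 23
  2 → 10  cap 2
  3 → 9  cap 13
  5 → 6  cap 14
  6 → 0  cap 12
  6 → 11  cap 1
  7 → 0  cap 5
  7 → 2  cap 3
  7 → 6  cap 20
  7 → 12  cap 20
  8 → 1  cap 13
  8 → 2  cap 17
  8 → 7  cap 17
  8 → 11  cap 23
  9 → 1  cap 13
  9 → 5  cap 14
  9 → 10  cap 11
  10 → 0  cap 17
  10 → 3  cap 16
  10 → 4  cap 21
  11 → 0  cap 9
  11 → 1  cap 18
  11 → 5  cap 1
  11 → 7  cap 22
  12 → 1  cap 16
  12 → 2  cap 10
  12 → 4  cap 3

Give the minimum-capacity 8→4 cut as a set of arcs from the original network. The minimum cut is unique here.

Min-cut arcs: {(1,3), (1,4), (2,10), (12,4)} (total capacity 36)

augment #1: 8→1→4 push 13
augment #2: 8→2→10→4 push 2
augment #3: 8→7→12→4 push 3
augment #4: 8→11→1→4 push 10
augment #5: 8→11→1→3→9→10→4 push 8
max flow = 36; residual-reachable set from 8 gives S-side
cut edges (S→T): {(1,3), (1,4), (2,10), (12,4)} total cap 36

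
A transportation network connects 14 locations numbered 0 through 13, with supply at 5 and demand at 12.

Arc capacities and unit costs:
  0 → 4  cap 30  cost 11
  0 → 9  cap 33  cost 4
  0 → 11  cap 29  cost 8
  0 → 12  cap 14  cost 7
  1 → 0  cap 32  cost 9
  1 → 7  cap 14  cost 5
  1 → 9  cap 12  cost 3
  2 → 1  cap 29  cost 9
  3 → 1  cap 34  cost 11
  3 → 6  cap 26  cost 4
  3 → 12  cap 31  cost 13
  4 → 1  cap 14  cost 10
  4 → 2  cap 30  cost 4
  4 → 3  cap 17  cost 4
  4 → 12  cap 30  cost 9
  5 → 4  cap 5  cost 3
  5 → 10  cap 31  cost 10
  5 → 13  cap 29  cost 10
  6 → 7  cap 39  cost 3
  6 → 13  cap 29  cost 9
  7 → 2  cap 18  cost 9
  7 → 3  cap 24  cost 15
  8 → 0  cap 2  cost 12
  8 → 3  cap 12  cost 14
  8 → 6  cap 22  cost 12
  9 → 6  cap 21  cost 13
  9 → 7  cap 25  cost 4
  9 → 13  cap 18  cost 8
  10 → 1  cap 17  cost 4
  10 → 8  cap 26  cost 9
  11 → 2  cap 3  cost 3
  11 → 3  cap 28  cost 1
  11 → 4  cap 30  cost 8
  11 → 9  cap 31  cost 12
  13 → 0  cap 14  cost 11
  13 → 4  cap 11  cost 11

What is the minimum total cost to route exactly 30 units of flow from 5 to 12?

Minimum cost for 30 units: 782

shortest-cost path #1: 5→4→12 push 5 @ unit cost 12 (adds 60)
shortest-cost path #2: 5→13→0→12 push 14 @ unit cost 28 (adds 392)
shortest-cost path #3: 5→13→4→12 push 11 @ unit cost 30 (adds 330)
total cost = 782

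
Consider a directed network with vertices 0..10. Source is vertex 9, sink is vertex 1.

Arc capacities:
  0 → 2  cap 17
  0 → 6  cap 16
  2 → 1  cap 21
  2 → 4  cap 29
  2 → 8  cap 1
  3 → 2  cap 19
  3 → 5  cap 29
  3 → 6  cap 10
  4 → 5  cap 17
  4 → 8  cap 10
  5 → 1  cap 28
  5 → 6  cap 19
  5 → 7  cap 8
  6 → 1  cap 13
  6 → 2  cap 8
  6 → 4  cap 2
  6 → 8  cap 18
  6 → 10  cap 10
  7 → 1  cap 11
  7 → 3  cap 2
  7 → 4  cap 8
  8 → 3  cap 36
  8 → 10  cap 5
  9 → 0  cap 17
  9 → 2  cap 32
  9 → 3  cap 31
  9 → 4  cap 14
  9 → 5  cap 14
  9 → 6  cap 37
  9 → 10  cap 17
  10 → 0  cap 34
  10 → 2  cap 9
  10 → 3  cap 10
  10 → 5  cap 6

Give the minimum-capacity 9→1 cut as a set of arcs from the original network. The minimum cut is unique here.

Min-cut arcs: {(2,1), (5,1), (5,7), (6,1)} (total capacity 70)

augment #1: 9→2→1 push 21
augment #2: 9→5→1 push 14
augment #3: 9→6→1 push 13
augment #4: 9→3→5→1 push 14
augment #5: 9→3→5→7→1 push 8
max flow = 70; residual-reachable set from 9 gives S-side
cut edges (S→T): {(2,1), (5,1), (5,7), (6,1)} total cap 70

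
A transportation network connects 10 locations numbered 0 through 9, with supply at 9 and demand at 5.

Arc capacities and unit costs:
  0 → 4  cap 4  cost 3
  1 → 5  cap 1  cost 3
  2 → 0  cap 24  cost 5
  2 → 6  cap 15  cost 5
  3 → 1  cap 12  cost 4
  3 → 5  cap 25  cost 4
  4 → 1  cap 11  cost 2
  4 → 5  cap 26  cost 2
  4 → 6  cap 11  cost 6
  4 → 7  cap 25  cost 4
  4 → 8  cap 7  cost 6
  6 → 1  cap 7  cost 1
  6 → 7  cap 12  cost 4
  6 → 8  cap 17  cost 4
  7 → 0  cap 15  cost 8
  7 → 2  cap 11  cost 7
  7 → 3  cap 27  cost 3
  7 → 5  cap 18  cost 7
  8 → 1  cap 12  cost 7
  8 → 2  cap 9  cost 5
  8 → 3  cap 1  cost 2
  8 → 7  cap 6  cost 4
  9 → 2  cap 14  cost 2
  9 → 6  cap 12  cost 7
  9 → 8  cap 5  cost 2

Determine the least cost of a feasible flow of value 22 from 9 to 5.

Minimum cost for 22 units: 335

shortest-cost path #1: 9→8→3→5 push 1 @ unit cost 8 (adds 8)
shortest-cost path #2: 9→6→1→5 push 1 @ unit cost 11 (adds 11)
shortest-cost path #3: 9→2→0→4→5 push 4 @ unit cost 12 (adds 48)
shortest-cost path #4: 9→8→7→5 push 4 @ unit cost 13 (adds 52)
shortest-cost path #5: 9→6→7→5 push 11 @ unit cost 18 (adds 198)
shortest-cost path #6: 9→2→6→7→5 push 1 @ unit cost 18 (adds 18)
total cost = 335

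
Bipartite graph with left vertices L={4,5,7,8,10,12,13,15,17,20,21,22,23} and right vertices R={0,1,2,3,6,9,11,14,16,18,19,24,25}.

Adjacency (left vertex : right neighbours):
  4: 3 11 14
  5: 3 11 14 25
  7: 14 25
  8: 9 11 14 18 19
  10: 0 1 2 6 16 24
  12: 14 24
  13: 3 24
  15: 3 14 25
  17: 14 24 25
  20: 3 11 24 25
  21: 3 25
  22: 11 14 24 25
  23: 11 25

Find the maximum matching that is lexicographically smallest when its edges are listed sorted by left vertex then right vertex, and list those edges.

Lex-smallest maximum matching: {(4,3), (5,11), (7,14), (8,9), (10,0), (12,24), (15,25)}

|M| = 7 (so the lex-smallest maximum matching has 7 edges)
process left vertices in ascending order; for each, take the smallest-labelled available neighbour that still permits 7 edges overall, or leave it unmatched if none does
lex-smallest matching: {4-3, 5-11, 7-14, 8-9, 10-0, 12-24, 15-25}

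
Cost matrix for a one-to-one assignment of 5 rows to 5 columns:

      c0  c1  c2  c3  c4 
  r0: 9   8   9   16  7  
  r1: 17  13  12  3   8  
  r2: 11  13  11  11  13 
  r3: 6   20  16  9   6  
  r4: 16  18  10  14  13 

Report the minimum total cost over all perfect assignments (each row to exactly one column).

optimal assignment: row0→col1 (cost 8), row1→col3 (cost 3), row2→col0 (cost 11), row3→col4 (cost 6), row4→col2 (cost 10)
total = 8 + 3 + 11 + 6 + 10 = 38

Minimum assignment cost: 38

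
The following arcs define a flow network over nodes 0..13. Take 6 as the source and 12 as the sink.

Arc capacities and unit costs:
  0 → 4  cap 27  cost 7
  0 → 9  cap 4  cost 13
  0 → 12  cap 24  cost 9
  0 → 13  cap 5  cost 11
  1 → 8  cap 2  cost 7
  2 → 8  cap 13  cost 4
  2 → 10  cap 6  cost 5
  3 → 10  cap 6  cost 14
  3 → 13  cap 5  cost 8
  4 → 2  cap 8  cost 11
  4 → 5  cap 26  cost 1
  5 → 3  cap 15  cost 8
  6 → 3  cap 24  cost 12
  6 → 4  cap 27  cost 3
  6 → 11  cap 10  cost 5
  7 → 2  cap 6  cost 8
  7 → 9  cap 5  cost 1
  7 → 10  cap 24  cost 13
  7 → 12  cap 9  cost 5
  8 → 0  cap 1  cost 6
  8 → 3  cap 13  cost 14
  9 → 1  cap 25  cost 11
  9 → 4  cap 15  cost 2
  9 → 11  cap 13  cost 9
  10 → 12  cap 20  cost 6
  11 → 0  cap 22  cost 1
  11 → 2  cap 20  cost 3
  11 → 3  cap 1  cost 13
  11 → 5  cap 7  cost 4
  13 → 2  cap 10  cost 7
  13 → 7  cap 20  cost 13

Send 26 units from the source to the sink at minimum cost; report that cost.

shortest-cost path #1: 6→11→0→12 push 10 @ unit cost 15 (adds 150)
shortest-cost path #2: 6→4→2→10→12 push 6 @ unit cost 25 (adds 150)
shortest-cost path #3: 6→3→10→12 push 6 @ unit cost 32 (adds 192)
shortest-cost path #4: 6→4→2→8→0→12 push 1 @ unit cost 33 (adds 33)
shortest-cost path #5: 6→3→13→7→12 push 3 @ unit cost 38 (adds 114)
total cost = 639

Minimum cost for 26 units: 639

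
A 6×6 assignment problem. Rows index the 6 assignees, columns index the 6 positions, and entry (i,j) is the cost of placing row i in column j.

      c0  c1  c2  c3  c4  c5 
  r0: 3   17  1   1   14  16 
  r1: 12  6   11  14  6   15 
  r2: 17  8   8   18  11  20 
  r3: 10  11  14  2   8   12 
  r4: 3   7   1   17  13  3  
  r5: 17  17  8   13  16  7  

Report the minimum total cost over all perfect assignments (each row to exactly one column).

Minimum assignment cost: 27

one of 2 optimal assignments: row0→col0 (cost 3), row1→col4 (cost 6), row2→col1 (cost 8), row3→col3 (cost 2), row4→col2 (cost 1), row5→col5 (cost 7)
total = 3 + 6 + 8 + 2 + 1 + 7 = 27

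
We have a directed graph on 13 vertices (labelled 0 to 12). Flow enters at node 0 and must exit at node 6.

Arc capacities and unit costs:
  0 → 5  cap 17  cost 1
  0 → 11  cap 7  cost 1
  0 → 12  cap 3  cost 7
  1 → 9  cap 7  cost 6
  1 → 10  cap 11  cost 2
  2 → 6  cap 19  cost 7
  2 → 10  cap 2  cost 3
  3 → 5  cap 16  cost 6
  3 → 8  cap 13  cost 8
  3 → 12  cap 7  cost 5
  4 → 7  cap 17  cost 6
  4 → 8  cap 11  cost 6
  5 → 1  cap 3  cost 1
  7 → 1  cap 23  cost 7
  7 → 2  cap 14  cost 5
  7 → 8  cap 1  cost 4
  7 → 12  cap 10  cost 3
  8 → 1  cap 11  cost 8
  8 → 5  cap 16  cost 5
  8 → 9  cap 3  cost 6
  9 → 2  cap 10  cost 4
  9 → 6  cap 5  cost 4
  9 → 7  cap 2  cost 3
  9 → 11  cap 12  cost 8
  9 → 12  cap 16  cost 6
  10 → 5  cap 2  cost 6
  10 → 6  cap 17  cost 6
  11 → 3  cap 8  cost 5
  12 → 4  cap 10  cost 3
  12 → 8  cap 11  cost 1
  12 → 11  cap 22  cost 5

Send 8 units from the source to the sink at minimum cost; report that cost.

Minimum cost for 8 units: 140

shortest-cost path #1: 0→5→1→10→6 push 3 @ unit cost 10 (adds 30)
shortest-cost path #2: 0→12→8→9→6 push 3 @ unit cost 18 (adds 54)
shortest-cost path #3: 0→11→3→12→8→1→10→6 push 2 @ unit cost 28 (adds 56)
total cost = 140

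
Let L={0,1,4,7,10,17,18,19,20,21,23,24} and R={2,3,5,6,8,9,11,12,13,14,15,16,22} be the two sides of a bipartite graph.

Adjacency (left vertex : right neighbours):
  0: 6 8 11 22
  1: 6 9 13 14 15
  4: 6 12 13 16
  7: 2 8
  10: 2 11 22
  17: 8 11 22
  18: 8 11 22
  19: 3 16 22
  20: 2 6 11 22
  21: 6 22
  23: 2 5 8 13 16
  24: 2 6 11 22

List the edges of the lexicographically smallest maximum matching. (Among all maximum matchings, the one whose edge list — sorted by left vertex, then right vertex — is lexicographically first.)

|M| = 9 (so the lex-smallest maximum matching has 9 edges)
process left vertices in ascending order; for each, take the smallest-labelled available neighbour that still permits 9 edges overall, or leave it unmatched if none does
lex-smallest matching: {0-6, 1-9, 4-12, 7-2, 10-11, 17-8, 18-22, 19-3, 23-5}

Lex-smallest maximum matching: {(0,6), (1,9), (4,12), (7,2), (10,11), (17,8), (18,22), (19,3), (23,5)}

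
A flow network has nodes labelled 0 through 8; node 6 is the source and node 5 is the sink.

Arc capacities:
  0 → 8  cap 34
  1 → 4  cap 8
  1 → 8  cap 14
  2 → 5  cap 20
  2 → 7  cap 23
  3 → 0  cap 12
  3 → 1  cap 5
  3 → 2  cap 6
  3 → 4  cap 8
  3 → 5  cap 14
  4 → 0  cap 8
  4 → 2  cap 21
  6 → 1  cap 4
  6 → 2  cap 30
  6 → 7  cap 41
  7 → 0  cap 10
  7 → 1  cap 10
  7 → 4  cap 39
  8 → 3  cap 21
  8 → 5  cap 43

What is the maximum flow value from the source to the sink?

augment #1: 6→2→5 bottleneck 20, total now 20
augment #2: 6→1→8→5 bottleneck 4, total now 24
augment #3: 6→7→0→8→5 bottleneck 10, total now 34
augment #4: 6→7→1→8→5 bottleneck 10, total now 44
augment #5: 6→7→4→0→8→5 bottleneck 8, total now 52

Maximum flow value: 52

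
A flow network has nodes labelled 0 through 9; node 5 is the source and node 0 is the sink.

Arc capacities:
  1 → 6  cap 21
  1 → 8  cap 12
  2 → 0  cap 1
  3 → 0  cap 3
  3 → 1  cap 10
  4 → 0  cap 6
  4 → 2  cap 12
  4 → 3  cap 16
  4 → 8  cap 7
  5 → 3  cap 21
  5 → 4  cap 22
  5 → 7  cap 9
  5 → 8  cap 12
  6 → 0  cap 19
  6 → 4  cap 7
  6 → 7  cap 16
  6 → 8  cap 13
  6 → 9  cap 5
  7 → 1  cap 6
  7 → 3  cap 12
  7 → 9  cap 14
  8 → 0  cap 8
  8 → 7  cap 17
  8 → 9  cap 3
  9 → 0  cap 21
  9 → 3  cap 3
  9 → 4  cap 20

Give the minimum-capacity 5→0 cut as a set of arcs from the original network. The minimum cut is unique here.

Min-cut arcs: {(2,0), (3,0), (3,1), (4,0), (4,8), (5,7), (5,8)} (total capacity 48)

augment #1: 5→3→0 push 3
augment #2: 5→4→0 push 6
augment #3: 5→8→0 push 8
augment #4: 5→4→2→0 push 1
augment #5: 5→7→9→0 push 9
augment #6: 5→8→9→0 push 3
augment #7: 5→3→1→6→0 push 10
augment #8: 5→8→7→9→0 push 1
augment #9: 5→4→8→7→9→0 push 4
augment #10: 5→4→8→7→1→6→0 push 3
max flow = 48; residual-reachable set from 5 gives S-side
cut edges (S→T): {(2,0), (3,0), (3,1), (4,0), (4,8), (5,7), (5,8)} total cap 48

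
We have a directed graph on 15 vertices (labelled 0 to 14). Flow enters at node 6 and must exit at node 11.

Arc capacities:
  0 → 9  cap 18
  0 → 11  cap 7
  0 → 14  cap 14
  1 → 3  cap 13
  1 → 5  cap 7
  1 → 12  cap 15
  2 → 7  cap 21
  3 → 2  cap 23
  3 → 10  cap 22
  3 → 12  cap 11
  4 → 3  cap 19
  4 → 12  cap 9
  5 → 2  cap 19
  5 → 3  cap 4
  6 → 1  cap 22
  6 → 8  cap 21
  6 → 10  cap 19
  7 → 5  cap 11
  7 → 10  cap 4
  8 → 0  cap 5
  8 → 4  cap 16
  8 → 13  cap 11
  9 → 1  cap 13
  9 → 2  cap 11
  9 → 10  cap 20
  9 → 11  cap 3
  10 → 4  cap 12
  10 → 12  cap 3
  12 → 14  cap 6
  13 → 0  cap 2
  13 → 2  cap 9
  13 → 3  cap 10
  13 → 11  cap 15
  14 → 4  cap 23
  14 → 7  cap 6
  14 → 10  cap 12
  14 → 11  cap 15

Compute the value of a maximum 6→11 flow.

Maximum flow value: 22

augment #1: 6→8→0→11 bottleneck 5, total now 5
augment #2: 6→8→13→11 bottleneck 11, total now 16
augment #3: 6→1→12→14→11 bottleneck 6, total now 22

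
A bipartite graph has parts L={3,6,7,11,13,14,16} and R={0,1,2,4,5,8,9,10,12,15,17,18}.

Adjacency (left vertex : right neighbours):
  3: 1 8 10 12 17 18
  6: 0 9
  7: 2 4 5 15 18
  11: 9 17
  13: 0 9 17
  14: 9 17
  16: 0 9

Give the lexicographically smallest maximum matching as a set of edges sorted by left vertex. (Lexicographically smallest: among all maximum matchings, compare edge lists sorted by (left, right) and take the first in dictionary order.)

Lex-smallest maximum matching: {(3,1), (6,0), (7,2), (11,9), (13,17)}

|M| = 5 (so the lex-smallest maximum matching has 5 edges)
process left vertices in ascending order; for each, take the smallest-labelled available neighbour that still permits 5 edges overall, or leave it unmatched if none does
lex-smallest matching: {3-1, 6-0, 7-2, 11-9, 13-17}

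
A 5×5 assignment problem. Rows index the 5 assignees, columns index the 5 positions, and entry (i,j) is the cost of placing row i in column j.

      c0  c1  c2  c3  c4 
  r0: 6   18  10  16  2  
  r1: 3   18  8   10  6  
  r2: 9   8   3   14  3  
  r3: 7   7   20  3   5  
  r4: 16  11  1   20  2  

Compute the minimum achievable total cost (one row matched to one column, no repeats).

optimal assignment: row0→col4 (cost 2), row1→col0 (cost 3), row2→col1 (cost 8), row3→col3 (cost 3), row4→col2 (cost 1)
total = 2 + 3 + 8 + 3 + 1 = 17

Minimum assignment cost: 17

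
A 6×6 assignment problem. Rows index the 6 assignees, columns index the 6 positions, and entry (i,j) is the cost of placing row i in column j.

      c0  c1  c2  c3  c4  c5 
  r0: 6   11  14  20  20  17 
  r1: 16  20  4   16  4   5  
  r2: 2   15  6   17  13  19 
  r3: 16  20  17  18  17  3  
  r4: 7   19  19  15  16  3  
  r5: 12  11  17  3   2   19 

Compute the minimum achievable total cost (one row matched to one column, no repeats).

Minimum assignment cost: 34

optimal assignment: row0→col1 (cost 11), row1→col4 (cost 4), row2→col2 (cost 6), row3→col5 (cost 3), row4→col0 (cost 7), row5→col3 (cost 3)
total = 11 + 4 + 6 + 3 + 7 + 3 = 34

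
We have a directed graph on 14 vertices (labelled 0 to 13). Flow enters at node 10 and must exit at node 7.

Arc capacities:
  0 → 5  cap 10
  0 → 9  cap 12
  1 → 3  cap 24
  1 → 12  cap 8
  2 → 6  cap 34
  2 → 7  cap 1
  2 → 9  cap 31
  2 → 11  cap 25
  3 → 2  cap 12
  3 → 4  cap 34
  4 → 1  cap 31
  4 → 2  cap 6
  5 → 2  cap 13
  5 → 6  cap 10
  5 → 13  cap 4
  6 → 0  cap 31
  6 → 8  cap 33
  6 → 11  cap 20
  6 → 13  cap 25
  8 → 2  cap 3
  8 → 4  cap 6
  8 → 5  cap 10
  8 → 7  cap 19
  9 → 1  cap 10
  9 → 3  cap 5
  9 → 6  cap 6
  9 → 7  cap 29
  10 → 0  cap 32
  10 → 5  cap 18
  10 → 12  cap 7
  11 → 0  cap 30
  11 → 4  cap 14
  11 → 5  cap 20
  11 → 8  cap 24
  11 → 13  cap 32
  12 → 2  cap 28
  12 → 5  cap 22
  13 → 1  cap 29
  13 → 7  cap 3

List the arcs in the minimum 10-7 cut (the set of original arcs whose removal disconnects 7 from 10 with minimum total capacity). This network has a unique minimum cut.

augment #1: 10→0→9→7 push 12
augment #2: 10→5→2→7 push 1
augment #3: 10→5→13→7 push 3
augment #4: 10→5→2→9→7 push 12
augment #5: 10→5→6→8→7 push 2
augment #6: 10→12→2→9→7 push 5
augment #7: 10→0→5→6→8→7 push 8
augment #8: 10→12→2→6→8→7 push 2
augment #9: 10→0→5→13→1→3→2→6→8→7 push 1
max flow = 46; residual-reachable set from 10 gives S-side
cut edges (S→T): {(0,9), (5,2), (5,6), (5,13), (10,12)} total cap 46

Min-cut arcs: {(0,9), (5,2), (5,6), (5,13), (10,12)} (total capacity 46)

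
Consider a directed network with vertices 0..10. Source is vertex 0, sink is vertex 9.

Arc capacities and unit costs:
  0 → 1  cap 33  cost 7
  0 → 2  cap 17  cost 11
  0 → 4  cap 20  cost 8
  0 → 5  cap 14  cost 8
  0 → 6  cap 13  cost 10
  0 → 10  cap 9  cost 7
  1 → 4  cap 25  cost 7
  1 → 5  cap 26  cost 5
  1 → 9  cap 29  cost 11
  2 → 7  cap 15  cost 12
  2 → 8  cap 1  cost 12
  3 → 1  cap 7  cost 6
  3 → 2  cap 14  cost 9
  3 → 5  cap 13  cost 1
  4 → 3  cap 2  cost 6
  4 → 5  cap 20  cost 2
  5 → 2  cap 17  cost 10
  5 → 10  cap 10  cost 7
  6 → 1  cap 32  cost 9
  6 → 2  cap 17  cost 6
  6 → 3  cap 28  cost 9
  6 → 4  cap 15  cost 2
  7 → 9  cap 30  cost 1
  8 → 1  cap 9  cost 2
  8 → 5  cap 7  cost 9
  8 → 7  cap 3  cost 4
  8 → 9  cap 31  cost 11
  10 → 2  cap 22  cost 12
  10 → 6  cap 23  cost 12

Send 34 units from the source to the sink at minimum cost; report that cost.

Minimum cost for 34 units: 642

shortest-cost path #1: 0→1→9 push 29 @ unit cost 18 (adds 522)
shortest-cost path #2: 0→2→7→9 push 5 @ unit cost 24 (adds 120)
total cost = 642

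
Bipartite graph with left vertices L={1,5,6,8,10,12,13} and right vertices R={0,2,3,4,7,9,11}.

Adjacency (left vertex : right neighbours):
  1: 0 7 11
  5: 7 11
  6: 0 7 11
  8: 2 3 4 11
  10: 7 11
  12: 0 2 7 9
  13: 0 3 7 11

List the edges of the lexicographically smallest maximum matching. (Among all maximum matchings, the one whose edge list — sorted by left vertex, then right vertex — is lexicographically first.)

Lex-smallest maximum matching: {(1,0), (5,7), (6,11), (8,2), (12,9), (13,3)}

|M| = 6 (so the lex-smallest maximum matching has 6 edges)
process left vertices in ascending order; for each, take the smallest-labelled available neighbour that still permits 6 edges overall, or leave it unmatched if none does
lex-smallest matching: {1-0, 5-7, 6-11, 8-2, 12-9, 13-3}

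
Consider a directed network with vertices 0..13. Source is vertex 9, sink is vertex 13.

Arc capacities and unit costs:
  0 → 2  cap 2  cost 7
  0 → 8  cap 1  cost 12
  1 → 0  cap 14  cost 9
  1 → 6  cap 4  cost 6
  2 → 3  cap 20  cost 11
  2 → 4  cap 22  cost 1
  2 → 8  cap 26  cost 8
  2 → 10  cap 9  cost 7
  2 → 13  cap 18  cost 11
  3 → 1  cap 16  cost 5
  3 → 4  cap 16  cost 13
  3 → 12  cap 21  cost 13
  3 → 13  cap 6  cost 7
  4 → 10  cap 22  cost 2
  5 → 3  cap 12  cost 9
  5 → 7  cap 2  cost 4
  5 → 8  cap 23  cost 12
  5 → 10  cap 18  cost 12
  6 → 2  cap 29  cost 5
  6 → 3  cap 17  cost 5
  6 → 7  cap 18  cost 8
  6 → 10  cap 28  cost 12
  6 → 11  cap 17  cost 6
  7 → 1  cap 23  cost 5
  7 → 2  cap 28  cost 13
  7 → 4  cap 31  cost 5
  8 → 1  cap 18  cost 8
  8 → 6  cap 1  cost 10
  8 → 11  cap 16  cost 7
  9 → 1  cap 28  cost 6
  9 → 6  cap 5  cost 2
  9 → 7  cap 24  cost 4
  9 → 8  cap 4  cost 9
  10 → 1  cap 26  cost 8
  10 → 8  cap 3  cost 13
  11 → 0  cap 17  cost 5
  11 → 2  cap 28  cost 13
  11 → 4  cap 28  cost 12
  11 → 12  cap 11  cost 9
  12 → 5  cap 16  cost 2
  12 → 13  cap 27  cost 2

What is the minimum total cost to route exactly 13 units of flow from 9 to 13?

shortest-cost path #1: 9→6→3→13 push 5 @ unit cost 14 (adds 70)
shortest-cost path #2: 9→1→6→3→13 push 1 @ unit cost 24 (adds 24)
shortest-cost path #3: 9→8→11→12→13 push 4 @ unit cost 27 (adds 108)
shortest-cost path #4: 9→1→6→2→13 push 3 @ unit cost 28 (adds 84)
total cost = 286

Minimum cost for 13 units: 286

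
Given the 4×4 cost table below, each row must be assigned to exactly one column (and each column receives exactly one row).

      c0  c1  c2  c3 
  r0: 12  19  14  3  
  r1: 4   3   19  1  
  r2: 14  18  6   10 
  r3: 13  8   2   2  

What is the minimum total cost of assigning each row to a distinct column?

optimal assignment: row0→col3 (cost 3), row1→col0 (cost 4), row2→col2 (cost 6), row3→col1 (cost 8)
total = 3 + 4 + 6 + 8 = 21

Minimum assignment cost: 21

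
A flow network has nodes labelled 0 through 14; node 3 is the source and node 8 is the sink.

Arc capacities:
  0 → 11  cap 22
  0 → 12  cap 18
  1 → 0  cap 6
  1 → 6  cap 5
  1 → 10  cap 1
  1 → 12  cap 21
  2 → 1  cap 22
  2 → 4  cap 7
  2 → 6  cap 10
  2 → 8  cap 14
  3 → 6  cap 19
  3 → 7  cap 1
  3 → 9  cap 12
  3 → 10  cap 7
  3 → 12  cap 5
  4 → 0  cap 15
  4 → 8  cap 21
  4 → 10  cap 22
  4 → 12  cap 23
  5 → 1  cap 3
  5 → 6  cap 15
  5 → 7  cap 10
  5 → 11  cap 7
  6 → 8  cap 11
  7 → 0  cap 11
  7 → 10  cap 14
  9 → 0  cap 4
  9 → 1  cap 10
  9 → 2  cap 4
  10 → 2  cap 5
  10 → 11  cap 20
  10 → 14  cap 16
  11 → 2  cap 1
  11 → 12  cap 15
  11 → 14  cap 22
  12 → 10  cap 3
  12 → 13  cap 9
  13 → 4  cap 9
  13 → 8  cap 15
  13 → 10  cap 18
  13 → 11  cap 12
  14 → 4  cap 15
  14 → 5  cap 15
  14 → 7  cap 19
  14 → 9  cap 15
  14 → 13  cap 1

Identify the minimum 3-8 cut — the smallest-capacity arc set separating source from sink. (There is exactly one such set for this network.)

Min-cut arcs: {(3,7), (3,9), (3,10), (3,12), (6,8)} (total capacity 36)

augment #1: 3→6→8 push 11
augment #2: 3→9→2→8 push 4
augment #3: 3→10→2→8 push 5
augment #4: 3→12→13→8 push 5
augment #5: 3→10→11→2→8 push 1
augment #6: 3→10→14→4→8 push 1
augment #7: 3→7→0→12→13→8 push 1
augment #8: 3→9→0→12→13→8 push 3
augment #9: 3→9→0→11→14→4→8 push 1
augment #10: 3→9→1→10→14→4→8 push 1
augment #11: 3→9→1→0→11→14→4→8 push 3
max flow = 36; residual-reachable set from 3 gives S-side
cut edges (S→T): {(3,7), (3,9), (3,10), (3,12), (6,8)} total cap 36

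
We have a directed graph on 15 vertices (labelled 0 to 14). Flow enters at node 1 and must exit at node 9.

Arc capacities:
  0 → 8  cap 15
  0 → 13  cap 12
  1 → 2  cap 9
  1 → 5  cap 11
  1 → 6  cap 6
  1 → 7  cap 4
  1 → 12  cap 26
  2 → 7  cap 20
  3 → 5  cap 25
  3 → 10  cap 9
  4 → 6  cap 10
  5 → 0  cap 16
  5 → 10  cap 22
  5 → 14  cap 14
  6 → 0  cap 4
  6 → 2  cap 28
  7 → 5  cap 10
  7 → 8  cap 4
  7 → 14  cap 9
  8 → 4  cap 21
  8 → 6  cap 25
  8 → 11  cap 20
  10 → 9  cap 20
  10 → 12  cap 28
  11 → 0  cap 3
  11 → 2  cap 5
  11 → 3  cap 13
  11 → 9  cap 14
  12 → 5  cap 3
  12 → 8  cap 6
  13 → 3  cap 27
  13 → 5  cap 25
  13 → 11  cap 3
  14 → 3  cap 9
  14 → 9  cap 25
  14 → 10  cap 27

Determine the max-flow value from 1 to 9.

Maximum flow value: 39

augment #1: 1→5→10→9 bottleneck 11, total now 11
augment #2: 1→7→14→9 bottleneck 4, total now 15
augment #3: 1→2→7→14→9 bottleneck 5, total now 20
augment #4: 1→12→5→10→9 bottleneck 3, total now 23
augment #5: 1→12→8→11→9 bottleneck 6, total now 29
augment #6: 1→2→7→5→10→9 bottleneck 4, total now 33
augment #7: 1→6→0→8→11→9 bottleneck 4, total now 37
augment #8: 1→6→2→7→5→10→9 bottleneck 2, total now 39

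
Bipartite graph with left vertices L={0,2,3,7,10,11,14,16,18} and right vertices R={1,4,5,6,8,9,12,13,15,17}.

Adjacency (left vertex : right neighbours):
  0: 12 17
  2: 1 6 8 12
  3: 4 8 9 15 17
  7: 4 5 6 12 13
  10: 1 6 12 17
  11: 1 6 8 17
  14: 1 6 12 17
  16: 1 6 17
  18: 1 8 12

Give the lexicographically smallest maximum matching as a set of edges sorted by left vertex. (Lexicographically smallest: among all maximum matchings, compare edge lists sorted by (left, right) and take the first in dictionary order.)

Lex-smallest maximum matching: {(0,12), (2,1), (3,4), (7,5), (10,6), (11,8), (14,17)}

|M| = 7 (so the lex-smallest maximum matching has 7 edges)
process left vertices in ascending order; for each, take the smallest-labelled available neighbour that still permits 7 edges overall, or leave it unmatched if none does
lex-smallest matching: {0-12, 2-1, 3-4, 7-5, 10-6, 11-8, 14-17}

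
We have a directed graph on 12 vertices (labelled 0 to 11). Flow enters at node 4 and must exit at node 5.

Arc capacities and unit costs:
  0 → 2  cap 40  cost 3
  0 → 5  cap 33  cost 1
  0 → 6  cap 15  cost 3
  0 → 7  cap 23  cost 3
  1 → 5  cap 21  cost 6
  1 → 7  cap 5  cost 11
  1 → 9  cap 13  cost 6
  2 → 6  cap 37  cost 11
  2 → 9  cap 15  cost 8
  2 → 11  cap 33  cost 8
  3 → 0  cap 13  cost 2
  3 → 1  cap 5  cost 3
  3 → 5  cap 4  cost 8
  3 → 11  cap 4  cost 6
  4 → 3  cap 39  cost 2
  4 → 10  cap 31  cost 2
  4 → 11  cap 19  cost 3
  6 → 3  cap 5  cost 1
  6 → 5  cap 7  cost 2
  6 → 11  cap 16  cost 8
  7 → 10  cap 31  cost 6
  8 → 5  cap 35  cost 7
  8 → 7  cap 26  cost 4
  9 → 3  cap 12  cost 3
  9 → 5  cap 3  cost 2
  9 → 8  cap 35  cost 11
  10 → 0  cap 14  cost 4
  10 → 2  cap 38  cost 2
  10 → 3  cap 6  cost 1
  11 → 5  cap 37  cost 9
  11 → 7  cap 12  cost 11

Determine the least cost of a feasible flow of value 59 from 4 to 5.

shortest-cost path #1: 4→3→0→5 push 13 @ unit cost 5 (adds 65)
shortest-cost path #2: 4→10→0→5 push 14 @ unit cost 7 (adds 98)
shortest-cost path #3: 4→3→5 push 4 @ unit cost 10 (adds 40)
shortest-cost path #4: 4→3→1→5 push 5 @ unit cost 11 (adds 55)
shortest-cost path #5: 4→11→5 push 19 @ unit cost 12 (adds 228)
shortest-cost path #6: 4→10→2→9→5 push 3 @ unit cost 14 (adds 42)
shortest-cost path #7: 4→10→2→6→5 push 1 @ unit cost 17 (adds 17)
total cost = 545

Minimum cost for 59 units: 545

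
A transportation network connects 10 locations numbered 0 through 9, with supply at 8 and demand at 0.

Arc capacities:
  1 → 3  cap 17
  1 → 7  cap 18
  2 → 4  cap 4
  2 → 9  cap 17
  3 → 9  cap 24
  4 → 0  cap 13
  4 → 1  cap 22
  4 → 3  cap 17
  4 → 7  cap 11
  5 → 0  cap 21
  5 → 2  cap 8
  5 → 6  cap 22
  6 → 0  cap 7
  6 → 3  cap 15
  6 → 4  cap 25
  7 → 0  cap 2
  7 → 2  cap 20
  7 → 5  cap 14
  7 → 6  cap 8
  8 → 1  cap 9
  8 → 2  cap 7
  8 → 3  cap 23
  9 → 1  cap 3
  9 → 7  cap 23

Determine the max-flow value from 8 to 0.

Maximum flow value: 28

augment #1: 8→1→7→0 bottleneck 2, total now 2
augment #2: 8→2→4→0 bottleneck 4, total now 6
augment #3: 8→1→7→5→0 bottleneck 7, total now 13
augment #4: 8→2→9→7→5→0 bottleneck 3, total now 16
augment #5: 8→3→9→7→5→0 bottleneck 4, total now 20
augment #6: 8→3→9→7→6→0 bottleneck 7, total now 27
augment #7: 8→3→9→7→6→4→0 bottleneck 1, total now 28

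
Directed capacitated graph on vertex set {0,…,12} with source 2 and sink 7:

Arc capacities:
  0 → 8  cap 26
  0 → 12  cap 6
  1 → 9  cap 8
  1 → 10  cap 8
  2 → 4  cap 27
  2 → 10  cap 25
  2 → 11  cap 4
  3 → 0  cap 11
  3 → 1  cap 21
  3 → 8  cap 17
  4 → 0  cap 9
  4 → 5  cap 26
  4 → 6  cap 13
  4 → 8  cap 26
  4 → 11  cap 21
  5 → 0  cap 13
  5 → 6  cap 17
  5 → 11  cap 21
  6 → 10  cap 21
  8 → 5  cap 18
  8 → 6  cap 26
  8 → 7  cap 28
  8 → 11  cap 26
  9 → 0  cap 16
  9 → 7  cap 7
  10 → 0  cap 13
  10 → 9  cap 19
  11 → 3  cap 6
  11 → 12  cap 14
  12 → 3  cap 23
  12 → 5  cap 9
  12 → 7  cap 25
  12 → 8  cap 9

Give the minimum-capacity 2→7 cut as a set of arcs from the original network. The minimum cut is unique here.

augment #1: 2→4→8→7 push 26
augment #2: 2→10→9→7 push 7
augment #3: 2→11→12→7 push 4
augment #4: 2→4→0→8→7 push 1
augment #5: 2→10→0→8→7 push 1
augment #6: 2→10→0→12→7 push 6
augment #7: 2→10→0→4→11→12→7 push 1
augment #8: 2→10→0→8→11→12→7 push 5
augment #9: 2→10→9→0→8→11→12→7 push 4
max flow = 55; residual-reachable set from 2 gives S-side
cut edges (S→T): {(0,12), (8,7), (9,7), (11,12)} total cap 55

Min-cut arcs: {(0,12), (8,7), (9,7), (11,12)} (total capacity 55)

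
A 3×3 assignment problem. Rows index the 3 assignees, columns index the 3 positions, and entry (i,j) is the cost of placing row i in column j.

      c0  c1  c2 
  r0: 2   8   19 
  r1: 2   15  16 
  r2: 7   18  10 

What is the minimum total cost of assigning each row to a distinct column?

optimal assignment: row0→col1 (cost 8), row1→col0 (cost 2), row2→col2 (cost 10)
total = 8 + 2 + 10 = 20

Minimum assignment cost: 20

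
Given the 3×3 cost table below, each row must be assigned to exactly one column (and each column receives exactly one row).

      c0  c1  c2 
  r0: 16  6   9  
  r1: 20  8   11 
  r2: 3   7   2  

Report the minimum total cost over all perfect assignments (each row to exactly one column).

one of 2 optimal assignments: row0→col1 (cost 6), row1→col2 (cost 11), row2→col0 (cost 3)
total = 6 + 11 + 3 = 20

Minimum assignment cost: 20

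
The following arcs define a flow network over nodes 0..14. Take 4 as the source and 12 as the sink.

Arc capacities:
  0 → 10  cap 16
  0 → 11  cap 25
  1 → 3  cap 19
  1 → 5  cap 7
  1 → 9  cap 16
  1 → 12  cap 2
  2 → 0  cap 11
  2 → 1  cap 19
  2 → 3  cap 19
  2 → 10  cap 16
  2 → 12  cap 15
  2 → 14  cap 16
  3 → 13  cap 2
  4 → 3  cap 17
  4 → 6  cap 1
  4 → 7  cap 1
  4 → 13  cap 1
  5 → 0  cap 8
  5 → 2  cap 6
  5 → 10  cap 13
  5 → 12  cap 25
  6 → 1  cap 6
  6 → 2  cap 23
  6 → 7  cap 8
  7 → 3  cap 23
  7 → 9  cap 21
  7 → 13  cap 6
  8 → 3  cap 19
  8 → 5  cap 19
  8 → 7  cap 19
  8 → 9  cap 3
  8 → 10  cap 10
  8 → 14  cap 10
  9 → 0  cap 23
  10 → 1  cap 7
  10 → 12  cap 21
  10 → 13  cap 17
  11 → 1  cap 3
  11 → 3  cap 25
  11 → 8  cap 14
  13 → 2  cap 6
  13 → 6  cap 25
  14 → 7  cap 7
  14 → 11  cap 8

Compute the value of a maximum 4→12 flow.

Maximum flow value: 5

augment #1: 4→6→1→12 bottleneck 1, total now 1
augment #2: 4→13→2→12 bottleneck 1, total now 2
augment #3: 4→3→13→2→12 bottleneck 2, total now 4
augment #4: 4→7→13→2→12 bottleneck 1, total now 5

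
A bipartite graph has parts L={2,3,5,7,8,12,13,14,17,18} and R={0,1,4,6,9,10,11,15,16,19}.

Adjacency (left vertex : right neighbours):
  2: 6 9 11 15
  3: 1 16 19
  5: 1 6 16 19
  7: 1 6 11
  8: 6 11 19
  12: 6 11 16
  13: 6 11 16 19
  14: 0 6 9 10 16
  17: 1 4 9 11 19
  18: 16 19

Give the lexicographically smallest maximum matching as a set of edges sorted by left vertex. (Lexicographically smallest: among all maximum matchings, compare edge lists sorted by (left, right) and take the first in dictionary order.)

Lex-smallest maximum matching: {(2,9), (3,1), (5,6), (7,11), (8,19), (12,16), (14,0), (17,4)}

|M| = 8 (so the lex-smallest maximum matching has 8 edges)
process left vertices in ascending order; for each, take the smallest-labelled available neighbour that still permits 8 edges overall, or leave it unmatched if none does
lex-smallest matching: {2-9, 3-1, 5-6, 7-11, 8-19, 12-16, 14-0, 17-4}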